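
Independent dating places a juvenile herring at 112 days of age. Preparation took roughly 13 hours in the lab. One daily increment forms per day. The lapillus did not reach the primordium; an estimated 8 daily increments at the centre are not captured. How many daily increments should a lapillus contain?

104 daily increments

One daily increment per day gives 112 daily increments over 112 days.
Subtracting the 8 daily increments not captured gives 112 − 8 = 104 daily increments in the record.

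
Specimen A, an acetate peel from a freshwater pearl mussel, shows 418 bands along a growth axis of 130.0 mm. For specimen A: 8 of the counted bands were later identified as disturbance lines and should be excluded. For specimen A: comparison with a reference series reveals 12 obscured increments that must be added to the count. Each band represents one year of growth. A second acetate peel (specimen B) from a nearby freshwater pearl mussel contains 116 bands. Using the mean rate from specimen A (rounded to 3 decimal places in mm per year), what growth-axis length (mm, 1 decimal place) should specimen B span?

35.7 mm

Specimen A: adjusted count: 418 − 8 + 12 = 422 bands.
A: Extension rate ≈ 130.0 / 422 = 0.308 mm per year.
Length of B = 0.308 × 116 = 35.7 mm.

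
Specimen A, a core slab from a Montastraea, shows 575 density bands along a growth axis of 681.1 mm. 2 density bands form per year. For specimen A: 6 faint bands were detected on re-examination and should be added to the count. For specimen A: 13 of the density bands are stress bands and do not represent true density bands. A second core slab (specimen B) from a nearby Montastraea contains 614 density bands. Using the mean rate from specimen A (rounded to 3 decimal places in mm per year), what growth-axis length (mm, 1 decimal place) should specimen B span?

736.2 mm

Specimen A: correcting the raw count gives 575 − 13 + 6 = 568 true density bands.
Specimen A: dividing by 2 density bands per year: 568 / 2 = 284 years.
A: Extension rate ≈ 681.1 / 284 = 2.398 mm/year.
Specimen B: with 2 density bands per year, 614 / 2 = 307 years. B's length ≈ 2.398 × 307 = 736.2 mm.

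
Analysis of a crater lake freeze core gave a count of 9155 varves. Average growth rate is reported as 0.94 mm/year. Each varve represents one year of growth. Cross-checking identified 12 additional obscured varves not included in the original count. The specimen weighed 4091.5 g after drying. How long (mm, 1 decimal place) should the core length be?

8617.0 mm

True varve count = 9155 + 12 = 9167.
9167 years at 0.94 mm/year gives 0.94 × 9167 = 8617.0 mm.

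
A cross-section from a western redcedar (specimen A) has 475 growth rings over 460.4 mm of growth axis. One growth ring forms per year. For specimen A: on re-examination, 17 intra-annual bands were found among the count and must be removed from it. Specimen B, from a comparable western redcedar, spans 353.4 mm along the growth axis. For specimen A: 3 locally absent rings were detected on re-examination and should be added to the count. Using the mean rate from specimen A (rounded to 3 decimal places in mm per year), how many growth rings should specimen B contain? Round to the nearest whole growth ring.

Specimen A: adjusted count: 475 − 17 + 3 = 461 growth rings.
A: Mean rate = 460.4 mm / 461 years ≈ 0.999 mm/year.
Specimen B: 353.4 mm / 0.999 mm per year = 353.75 years ≈ 354 growth rings.

354 growth rings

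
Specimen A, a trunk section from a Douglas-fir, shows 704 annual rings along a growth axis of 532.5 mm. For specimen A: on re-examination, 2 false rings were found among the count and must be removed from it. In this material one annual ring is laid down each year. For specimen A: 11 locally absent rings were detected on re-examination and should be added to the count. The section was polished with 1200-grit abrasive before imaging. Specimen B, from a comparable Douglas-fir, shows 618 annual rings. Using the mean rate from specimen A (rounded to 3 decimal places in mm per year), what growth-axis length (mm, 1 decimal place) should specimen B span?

Specimen A: true annual ring count = 704 − 2 + 11 = 713.
A: Extension rate ≈ 532.5 / 713 = 0.747 mm/yr.
Length of B = 0.747 × 618 = 461.6 mm.

461.6 mm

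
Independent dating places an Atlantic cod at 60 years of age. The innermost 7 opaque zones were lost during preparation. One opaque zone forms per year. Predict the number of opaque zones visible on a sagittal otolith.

Expected opaque zones over 60 years: 60.
Less the 7 uncaptured opaque zones: 60 − 7 = 53.

53 opaque zones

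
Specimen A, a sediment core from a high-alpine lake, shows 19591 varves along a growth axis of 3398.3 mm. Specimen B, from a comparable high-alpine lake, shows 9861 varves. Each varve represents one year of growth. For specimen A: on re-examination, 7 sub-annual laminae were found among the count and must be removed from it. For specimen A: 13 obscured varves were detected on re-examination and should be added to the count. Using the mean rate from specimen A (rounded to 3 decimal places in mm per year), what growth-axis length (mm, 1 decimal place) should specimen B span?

1706.0 mm

Specimen A: adjusted count: 19591 − 7 + 13 = 19597 varves.
A: Extension rate ≈ 3398.3 / 19597 = 0.173 mm/yr.
For B, 0.173 mm/year × 9861 years = 1706.0 mm.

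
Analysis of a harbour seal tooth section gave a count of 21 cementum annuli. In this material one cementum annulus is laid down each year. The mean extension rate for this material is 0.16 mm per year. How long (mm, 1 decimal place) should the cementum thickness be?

21 years of growth are recorded.
21 years at 0.16 mm/year gives 0.16 × 21 = 3.4 mm.

3.4 mm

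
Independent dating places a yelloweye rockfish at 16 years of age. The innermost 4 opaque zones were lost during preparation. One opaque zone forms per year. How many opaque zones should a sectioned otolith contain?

12 opaque zones

At one opaque zone per year, 16 years correspond to 16 opaque zones.
Less the 4 uncaptured opaque zones: 16 − 4 = 12.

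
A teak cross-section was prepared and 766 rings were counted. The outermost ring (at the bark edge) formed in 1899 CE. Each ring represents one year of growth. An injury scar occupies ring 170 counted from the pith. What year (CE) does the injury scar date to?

The injury scar sits at ring 170 from the pith, so 766 − 170 = 596 rings formed after it.
1899 − 596 = 1303 CE.

1303 CE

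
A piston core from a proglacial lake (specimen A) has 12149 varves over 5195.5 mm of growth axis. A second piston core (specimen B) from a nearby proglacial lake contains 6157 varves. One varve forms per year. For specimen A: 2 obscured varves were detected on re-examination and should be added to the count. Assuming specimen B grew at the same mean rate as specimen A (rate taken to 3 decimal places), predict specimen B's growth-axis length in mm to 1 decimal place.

Specimen A: correcting the raw count gives 12149 + 2 = 12151 true varves.
A: Mean rate = 5195.5 mm / 12151 years ≈ 0.428 mm per year.
Length of B = 0.428 × 6157 = 2635.2 mm.

2635.2 mm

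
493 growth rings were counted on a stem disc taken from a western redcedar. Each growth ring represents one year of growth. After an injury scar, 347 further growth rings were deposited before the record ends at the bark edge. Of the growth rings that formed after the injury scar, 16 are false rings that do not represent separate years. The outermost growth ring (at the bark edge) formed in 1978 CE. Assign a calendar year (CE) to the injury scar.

1647 CE

There are 347 growth rings younger than the injury scar.
Excluding 16 false growth rings: 347 − 16 = 331.
Counting back 331 years from 1978 CE places the injury scar in 1978 − 331 = 1647 CE.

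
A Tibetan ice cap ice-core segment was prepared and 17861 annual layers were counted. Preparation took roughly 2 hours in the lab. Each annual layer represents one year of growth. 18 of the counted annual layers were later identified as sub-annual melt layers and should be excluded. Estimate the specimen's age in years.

17843 years

Adjusted count: 17861 − 18 = 17843 annual layers.
At one annual layer per year, that is 17843 years.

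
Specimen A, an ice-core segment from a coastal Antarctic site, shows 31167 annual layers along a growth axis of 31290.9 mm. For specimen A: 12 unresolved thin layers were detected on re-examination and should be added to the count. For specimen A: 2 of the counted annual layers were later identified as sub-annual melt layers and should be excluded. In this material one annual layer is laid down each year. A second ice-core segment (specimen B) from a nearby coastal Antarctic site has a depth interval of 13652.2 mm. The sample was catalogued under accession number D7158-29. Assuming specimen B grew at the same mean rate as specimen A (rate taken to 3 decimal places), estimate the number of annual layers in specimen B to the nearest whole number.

13598 annual layers

Specimen A: correcting the raw count gives 31167 − 2 + 12 = 31177 true annual layers.
A: Extension rate ≈ 31290.9 / 31177 = 1.004 mm/yr.
For B, 13652.2 / 1.004 = 13597.81 years ≈ 13598 annual layers.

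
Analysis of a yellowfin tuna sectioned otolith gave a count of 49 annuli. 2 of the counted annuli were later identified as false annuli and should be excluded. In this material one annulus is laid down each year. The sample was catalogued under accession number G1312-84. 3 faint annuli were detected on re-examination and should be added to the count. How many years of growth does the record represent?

Adjusted count: 49 − 2 + 3 = 50 annuli.
With a one-to-one annulus periodicity this is 50 years.

50 years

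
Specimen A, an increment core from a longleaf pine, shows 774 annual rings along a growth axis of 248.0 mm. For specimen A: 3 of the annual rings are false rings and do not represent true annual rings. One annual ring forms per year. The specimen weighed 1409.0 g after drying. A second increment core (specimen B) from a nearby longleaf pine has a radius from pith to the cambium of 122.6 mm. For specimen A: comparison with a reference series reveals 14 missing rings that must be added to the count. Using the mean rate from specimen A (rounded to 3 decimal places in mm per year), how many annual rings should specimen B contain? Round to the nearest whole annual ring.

Specimen A: true annual ring count = 774 − 3 + 14 = 785.
A: 248.0 mm over 785 years gives 248.0 / 785 ≈ 0.316 mm per year.
For B, 122.6 / 0.316 = 387.97 years ≈ 388 annual rings.

388 annual rings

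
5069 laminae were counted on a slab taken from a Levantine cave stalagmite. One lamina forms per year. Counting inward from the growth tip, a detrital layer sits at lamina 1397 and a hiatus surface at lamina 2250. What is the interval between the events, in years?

The two markers are separated by 2250 − 1397 = 853 laminae.
That is 853 years at one lamina per year.

853 years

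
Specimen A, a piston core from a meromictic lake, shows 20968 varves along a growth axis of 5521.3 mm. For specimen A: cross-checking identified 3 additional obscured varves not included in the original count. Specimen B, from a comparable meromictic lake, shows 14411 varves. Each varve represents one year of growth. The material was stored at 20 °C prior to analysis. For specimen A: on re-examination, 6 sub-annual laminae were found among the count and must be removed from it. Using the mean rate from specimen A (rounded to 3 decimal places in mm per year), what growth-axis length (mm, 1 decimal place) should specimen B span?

Specimen A: correcting the raw count gives 20968 − 6 + 3 = 20965 true varves.
A: Extension rate ≈ 5521.3 / 20965 = 0.263 mm per year.
Length of B = 0.263 × 14411 = 3790.1 mm.

3790.1 mm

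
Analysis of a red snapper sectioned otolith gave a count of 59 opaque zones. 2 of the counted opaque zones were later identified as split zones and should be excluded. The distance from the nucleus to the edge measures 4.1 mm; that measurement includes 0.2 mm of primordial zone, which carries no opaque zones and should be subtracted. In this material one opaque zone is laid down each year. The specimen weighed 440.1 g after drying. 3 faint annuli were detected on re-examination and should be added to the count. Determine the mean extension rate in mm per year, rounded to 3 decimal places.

True opaque zone count = 59 − 2 + 3 = 60.
Removing the 0.2 mm offcut leaves 4.1 − 0.2 = 3.9 mm.
3.9 mm over 60 years gives 3.9 / 60 ≈ 0.065 mm per year.

0.065 mm per year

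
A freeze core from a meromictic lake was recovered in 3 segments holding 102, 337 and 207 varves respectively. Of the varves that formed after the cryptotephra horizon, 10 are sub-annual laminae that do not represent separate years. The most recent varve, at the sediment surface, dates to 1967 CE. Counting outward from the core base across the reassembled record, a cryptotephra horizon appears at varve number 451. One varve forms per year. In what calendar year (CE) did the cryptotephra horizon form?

Total varves = 102 + 337 + 207 = 646.
Between varve 451 and the sediment surface there are 646 − 451 = 195 varves.
Excluding 10 false varves: 195 − 10 = 185.
Counting back 185 years from 1967 CE places the cryptotephra horizon in 1967 − 185 = 1782 CE.

1782 CE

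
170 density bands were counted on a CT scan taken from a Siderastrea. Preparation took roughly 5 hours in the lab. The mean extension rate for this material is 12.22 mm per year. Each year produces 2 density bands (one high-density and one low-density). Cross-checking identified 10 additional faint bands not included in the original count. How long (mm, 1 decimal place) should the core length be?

Correcting the raw count gives 170 + 10 = 180 true density bands.
Dividing by 2 density bands per year: 180 / 2 = 90 years.
Predicted length = 12.22 mm/year × 90 years = 1099.8 mm.

1099.8 mm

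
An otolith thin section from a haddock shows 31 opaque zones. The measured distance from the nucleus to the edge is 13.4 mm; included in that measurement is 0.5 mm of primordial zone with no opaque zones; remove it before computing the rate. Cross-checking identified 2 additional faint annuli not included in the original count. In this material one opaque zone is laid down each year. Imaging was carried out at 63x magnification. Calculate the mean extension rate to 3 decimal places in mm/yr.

0.391 mm/yr

Correcting the raw count gives 31 + 2 = 33 true opaque zones.
The growth record spans 13.4 − 0.5 = 12.9 mm.
Extension rate ≈ 12.9 / 33 = 0.391 mm/yr.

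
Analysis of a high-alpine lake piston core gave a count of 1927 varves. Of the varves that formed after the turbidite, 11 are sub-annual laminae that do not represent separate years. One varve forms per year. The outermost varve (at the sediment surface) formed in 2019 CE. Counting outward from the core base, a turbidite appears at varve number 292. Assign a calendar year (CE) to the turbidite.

395 CE

Between varve 292 and the sediment surface there are 1927 − 292 = 1635 varves.
1635 − 11 false = 1624 true varves after the turbidite.
2019 − 1624 = 395 CE.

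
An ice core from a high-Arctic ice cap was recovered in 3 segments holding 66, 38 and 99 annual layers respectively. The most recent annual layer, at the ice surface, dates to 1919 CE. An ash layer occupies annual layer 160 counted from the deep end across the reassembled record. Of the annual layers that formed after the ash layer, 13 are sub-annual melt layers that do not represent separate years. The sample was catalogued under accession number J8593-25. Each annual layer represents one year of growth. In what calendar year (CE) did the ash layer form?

Total annual layers = 66 + 38 + 99 = 203.
Between annual layer 160 and the ice surface there are 203 − 160 = 43 annual layers.
43 − 13 false = 30 true annual layers after the ash layer.
The annual layer at the ice surface is 1919 CE, so the ash layer dates to 1919 − 30 = 1889 CE.

1889 CE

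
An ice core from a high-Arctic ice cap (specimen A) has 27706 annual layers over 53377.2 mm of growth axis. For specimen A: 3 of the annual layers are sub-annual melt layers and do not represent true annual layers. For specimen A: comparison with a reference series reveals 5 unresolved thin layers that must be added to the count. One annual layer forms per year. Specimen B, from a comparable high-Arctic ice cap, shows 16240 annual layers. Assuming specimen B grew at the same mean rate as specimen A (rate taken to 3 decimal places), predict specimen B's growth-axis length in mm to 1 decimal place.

31278.2 mm

Specimen A: after corrections the count is 27706 − 3 + 5 = 27708 annual layers.
A: 53377.2 mm over 27708 years gives 53377.2 / 27708 ≈ 1.926 mm/year.
B's length ≈ 1.926 × 16240 = 31278.2 mm.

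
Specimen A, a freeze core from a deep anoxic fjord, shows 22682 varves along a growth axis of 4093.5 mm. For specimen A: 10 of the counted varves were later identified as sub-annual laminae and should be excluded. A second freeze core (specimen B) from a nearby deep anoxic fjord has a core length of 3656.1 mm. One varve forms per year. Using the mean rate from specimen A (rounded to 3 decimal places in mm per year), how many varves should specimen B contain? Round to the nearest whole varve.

Specimen A: correcting the raw count gives 22682 − 10 = 22672 true varves.
A: Extension rate ≈ 4093.5 / 22672 = 0.181 mm per year.
B spans 3656.1 / 0.181 = 20199.45 years ≈ 20199 varves.

20199 varves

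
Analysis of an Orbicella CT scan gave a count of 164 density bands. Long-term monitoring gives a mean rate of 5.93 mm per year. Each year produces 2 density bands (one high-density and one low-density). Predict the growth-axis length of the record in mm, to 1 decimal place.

486.3 mm

164 density bands at 2 per year is 164 / 2 = 82 years.
Predicted length = 5.93 mm/year × 82 years = 486.3 mm.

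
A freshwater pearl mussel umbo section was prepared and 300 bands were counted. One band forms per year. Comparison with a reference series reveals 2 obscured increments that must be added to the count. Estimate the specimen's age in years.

302 yr

Adjusted count: 300 + 2 = 302 bands.
With a one-to-one band periodicity this is 302 years.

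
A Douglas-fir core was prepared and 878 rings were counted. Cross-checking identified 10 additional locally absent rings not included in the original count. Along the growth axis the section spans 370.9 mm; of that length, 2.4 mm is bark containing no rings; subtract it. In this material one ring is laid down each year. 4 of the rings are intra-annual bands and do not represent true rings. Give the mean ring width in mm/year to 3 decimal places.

Correcting the raw count gives 878 − 4 + 10 = 884 true rings.
Net length = 370.9 − 2.4 = 368.5 mm.
368.5 mm over 884 years gives 368.5 / 884 ≈ 0.417 mm/year.

0.417 mm/year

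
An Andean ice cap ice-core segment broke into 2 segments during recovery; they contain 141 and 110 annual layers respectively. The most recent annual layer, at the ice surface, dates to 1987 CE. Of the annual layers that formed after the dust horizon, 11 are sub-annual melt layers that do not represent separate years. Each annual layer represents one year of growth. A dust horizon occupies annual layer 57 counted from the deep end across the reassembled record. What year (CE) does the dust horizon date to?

Total annual layers = 141 + 110 = 251.
The dust horizon sits at annual layer 57 from the deep end, so 251 − 57 = 194 annual layers formed after it.
Removing the 11 false annual layers leaves 194 − 11 = 183 true annual layers beyond the dust horizon.
The annual layer at the ice surface is 1987 CE, so the dust horizon dates to 1987 − 183 = 1804 CE.

1804 CE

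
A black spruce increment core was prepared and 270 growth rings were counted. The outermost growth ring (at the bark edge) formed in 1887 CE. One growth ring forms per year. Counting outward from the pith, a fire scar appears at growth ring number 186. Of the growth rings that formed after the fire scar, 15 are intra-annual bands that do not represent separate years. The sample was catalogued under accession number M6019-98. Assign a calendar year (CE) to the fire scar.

Between growth ring 186 and the bark edge there are 270 − 186 = 84 growth rings.
Excluding 15 false growth rings: 84 − 15 = 69.
1887 − 69 = 1818 CE.

1818 CE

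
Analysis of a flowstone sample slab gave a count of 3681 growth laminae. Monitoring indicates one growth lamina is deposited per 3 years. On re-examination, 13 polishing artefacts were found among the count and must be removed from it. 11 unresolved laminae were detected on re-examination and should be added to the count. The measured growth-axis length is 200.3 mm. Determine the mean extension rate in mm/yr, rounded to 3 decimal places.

0.018 mm/yr

Correcting the raw count gives 3681 − 13 + 11 = 3679 true growth laminae.
At 3 years per growth lamina, 3679 × 3 = 11037 years.
Extension rate ≈ 200.3 / 11037 = 0.018 mm/yr.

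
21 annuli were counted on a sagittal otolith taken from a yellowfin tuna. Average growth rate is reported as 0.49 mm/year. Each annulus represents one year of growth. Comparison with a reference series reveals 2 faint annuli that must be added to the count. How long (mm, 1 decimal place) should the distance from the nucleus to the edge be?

Adjusted count: 21 + 2 = 23 annuli.
Length ≈ 0.49 × 23 = 11.3 mm.

11.3 mm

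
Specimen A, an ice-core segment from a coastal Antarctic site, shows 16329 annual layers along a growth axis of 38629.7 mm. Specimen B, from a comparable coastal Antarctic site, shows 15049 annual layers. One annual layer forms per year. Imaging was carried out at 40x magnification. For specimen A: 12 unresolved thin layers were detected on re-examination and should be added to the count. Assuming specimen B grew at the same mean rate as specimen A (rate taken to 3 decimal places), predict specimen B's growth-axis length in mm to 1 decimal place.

35575.8 mm

Specimen A: true annual layer count = 16329 + 12 = 16341.
A: Mean rate = 38629.7 mm / 16341 years ≈ 2.364 mm/yr.
For B, 2.364 mm/year × 15049 years = 35575.8 mm.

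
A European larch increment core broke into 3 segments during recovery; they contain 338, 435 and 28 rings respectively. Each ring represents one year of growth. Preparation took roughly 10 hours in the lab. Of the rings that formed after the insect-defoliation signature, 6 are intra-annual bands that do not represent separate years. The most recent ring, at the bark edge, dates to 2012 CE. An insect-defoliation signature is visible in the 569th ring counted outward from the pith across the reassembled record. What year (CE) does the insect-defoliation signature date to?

Total rings = 338 + 435 + 28 = 801.
801 − 569 = 232 rings lie beyond the insect-defoliation signature toward the bark edge.
232 − 6 false = 226 true rings after the insect-defoliation signature.
The ring at the bark edge is 2012 CE, so the insect-defoliation signature dates to 2012 − 226 = 1786 CE.

1786 CE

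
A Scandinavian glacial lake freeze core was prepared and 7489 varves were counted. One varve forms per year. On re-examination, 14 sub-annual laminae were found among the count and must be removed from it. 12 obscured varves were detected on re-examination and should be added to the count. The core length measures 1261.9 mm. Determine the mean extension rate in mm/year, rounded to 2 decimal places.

Correcting the raw count gives 7489 − 14 + 12 = 7487 true varves.
Extension rate ≈ 1261.9 / 7487 = 0.17 mm/year.

0.17 mm/year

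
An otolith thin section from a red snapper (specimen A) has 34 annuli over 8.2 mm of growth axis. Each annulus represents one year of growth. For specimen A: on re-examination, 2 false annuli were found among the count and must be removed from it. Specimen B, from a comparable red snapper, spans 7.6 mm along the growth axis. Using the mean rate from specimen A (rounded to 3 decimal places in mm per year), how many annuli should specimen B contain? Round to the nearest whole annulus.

Specimen A: true annulus count = 34 − 2 = 32.
A: Mean rate = 8.2 mm / 32 years ≈ 0.256 mm/yr.
Specimen B: 7.6 mm / 0.256 mm per year = 29.69 years ≈ 30 annuli.

30 annuli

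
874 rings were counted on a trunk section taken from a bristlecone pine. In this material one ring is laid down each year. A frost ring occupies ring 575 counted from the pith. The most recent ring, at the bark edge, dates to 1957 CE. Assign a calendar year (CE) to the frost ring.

1658 CE

Between ring 575 and the bark edge there are 874 − 575 = 299 rings.
Counting back 299 years from 1957 CE places the frost ring in 1957 − 299 = 1658 CE.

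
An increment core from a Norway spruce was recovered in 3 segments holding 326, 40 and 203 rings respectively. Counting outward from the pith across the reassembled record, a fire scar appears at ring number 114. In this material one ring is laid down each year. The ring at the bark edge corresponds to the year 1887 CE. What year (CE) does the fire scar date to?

Total rings = 326 + 40 + 203 = 569.
The fire scar sits at ring 114 from the pith, so 569 − 114 = 455 rings formed after it.
Counting back 455 years from 1887 CE places the fire scar in 1887 − 455 = 1432 CE.

1432 CE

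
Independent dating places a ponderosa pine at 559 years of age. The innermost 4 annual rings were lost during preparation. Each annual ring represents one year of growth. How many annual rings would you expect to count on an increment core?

One annual ring per year gives 559 annual rings over 559 years.
Less the 4 uncaptured annual rings: 559 − 4 = 555.

555 annual rings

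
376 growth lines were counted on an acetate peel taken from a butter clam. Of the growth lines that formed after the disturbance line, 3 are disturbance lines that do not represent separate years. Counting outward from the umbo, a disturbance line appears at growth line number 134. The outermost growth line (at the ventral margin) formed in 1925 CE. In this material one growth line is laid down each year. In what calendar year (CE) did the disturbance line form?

376 − 134 = 242 growth lines lie beyond the disturbance line toward the ventral margin.
Excluding 3 false growth lines: 242 − 3 = 239.
Counting back 239 years from 1925 CE places the disturbance line in 1925 − 239 = 1686 CE.

1686 CE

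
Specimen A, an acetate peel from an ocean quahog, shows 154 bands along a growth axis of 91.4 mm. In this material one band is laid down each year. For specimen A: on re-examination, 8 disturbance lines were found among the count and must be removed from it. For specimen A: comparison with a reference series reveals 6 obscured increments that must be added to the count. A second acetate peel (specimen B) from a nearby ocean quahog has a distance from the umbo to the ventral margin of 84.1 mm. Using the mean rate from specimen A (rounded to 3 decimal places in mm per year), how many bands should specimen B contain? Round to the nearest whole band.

Specimen A: true band count = 154 − 8 + 6 = 152.
A: Extension rate ≈ 91.4 / 152 = 0.601 mm per year.
Specimen B: 84.1 mm / 0.601 mm per year = 139.93 years ≈ 140 bands.

140 bands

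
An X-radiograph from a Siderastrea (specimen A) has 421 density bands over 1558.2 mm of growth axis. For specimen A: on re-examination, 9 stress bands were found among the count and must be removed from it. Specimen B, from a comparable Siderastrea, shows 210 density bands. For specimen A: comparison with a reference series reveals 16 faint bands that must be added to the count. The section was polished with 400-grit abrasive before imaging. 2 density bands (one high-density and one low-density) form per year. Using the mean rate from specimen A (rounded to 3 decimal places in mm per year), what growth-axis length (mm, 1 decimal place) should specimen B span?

Specimen A: after corrections the count is 421 − 9 + 16 = 428 density bands.
Specimen A: dividing by 2 density bands per year: 428 / 2 = 214 years.
A: Mean rate = 1558.2 mm / 214 years ≈ 7.281 mm/year.
Specimen B: dividing by 2 density bands per year: 210 / 2 = 105 years. For B, 7.281 mm/year × 105 years = 764.5 mm.

764.5 mm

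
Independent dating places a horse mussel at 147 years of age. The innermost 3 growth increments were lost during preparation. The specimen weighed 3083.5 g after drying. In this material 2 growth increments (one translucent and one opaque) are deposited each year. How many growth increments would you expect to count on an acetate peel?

291 growth increments

Expected growth increments: 147 × 2 = 294.
Subtracting the 3 growth increments not captured gives 294 − 3 = 291 growth increments in the record.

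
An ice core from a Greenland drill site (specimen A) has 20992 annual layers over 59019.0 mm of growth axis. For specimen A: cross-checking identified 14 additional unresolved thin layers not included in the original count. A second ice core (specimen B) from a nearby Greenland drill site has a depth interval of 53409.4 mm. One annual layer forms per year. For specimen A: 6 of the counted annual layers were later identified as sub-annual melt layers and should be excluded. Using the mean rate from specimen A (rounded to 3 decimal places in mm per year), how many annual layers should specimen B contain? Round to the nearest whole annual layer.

19007 annual layers

Specimen A: adjusted count: 20992 − 6 + 14 = 21000 annual layers.
A: Mean rate = 59019.0 mm / 21000 years ≈ 2.810 mm per year.
For B, 53409.4 / 2.810 = 19006.90 years ≈ 19007 annual layers.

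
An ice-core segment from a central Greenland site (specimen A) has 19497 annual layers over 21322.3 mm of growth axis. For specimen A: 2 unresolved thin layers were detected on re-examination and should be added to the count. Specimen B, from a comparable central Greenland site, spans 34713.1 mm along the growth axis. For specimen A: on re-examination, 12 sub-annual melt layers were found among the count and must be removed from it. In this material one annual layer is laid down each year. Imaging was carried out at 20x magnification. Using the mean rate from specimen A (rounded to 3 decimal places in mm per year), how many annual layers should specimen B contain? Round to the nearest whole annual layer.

31730 annual layers

Specimen A: after corrections the count is 19497 − 12 + 2 = 19487 annual layers.
A: 21322.3 mm over 19487 years gives 21322.3 / 19487 ≈ 1.094 mm/yr.
B spans 34713.1 / 1.094 = 31730.44 years ≈ 31730 annual layers.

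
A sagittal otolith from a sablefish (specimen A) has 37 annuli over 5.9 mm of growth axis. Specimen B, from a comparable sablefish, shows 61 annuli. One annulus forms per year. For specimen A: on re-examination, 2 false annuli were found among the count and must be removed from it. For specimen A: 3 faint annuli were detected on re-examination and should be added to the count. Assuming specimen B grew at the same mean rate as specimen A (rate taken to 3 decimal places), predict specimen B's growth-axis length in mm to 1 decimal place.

9.5 mm

Specimen A: adjusted count: 37 − 2 + 3 = 38 annuli.
A: 5.9 mm over 38 years gives 5.9 / 38 ≈ 0.155 mm per year.
Length of B = 0.155 × 61 = 9.5 mm.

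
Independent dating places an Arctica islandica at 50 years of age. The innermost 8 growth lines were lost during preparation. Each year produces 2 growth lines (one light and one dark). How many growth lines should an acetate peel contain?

92 growth lines

Expected growth lines: 50 × 2 = 100.
Less the 8 uncaptured growth lines: 100 − 8 = 92.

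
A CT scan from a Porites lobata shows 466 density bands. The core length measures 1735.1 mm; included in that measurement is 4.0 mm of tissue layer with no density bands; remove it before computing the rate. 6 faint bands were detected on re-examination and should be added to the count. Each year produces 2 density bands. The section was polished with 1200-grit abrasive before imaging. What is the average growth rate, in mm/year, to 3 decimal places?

True density band count = 466 + 6 = 472.
472 density bands at 2 per year is 472 / 2 = 236 years.
Net length = 1735.1 − 4.0 = 1731.1 mm.
Extension rate ≈ 1731.1 / 236 = 7.335 mm/year.

7.335 mm/year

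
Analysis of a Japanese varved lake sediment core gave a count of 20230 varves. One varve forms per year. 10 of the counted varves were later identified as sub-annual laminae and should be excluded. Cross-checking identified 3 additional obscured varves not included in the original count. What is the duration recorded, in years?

Correcting the raw count gives 20230 − 10 + 3 = 20223 true varves.
With a one-to-one varve periodicity this is 20223 years.

20223 years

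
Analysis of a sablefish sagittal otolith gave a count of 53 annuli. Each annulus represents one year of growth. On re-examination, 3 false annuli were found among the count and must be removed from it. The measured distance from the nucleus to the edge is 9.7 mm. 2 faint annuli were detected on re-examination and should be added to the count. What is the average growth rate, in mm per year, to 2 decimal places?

0.19 mm per year

Correcting the raw count gives 53 − 3 + 2 = 52 true annuli.
9.7 mm over 52 years gives 9.7 / 52 ≈ 0.19 mm per year.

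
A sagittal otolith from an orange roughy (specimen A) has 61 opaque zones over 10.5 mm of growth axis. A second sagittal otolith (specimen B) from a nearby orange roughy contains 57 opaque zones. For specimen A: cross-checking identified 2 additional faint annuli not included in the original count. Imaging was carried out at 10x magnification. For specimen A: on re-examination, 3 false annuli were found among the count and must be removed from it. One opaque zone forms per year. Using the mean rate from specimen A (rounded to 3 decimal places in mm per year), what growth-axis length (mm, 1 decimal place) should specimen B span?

Specimen A: after corrections the count is 61 − 3 + 2 = 60 opaque zones.
A: Mean rate = 10.5 mm / 60 years ≈ 0.175 mm/yr.
Length of B = 0.175 × 57 = 10.0 mm.

10.0 mm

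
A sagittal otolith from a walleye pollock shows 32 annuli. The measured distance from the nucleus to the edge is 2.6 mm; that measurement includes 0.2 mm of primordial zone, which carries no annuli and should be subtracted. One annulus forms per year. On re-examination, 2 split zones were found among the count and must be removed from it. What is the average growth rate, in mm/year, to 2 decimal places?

0.08 mm/year

After corrections the count is 32 − 2 = 30 annuli.
The growth record spans 2.6 − 0.2 = 2.4 mm.
Mean rate = 2.4 mm / 30 years ≈ 0.08 mm/year.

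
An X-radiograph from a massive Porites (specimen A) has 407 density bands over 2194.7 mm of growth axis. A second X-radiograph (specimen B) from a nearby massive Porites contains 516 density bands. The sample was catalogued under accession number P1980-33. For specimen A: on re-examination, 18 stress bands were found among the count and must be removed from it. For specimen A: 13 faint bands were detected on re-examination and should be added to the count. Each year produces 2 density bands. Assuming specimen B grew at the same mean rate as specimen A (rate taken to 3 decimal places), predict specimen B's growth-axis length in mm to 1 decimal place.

Specimen A: adjusted count: 407 − 18 + 13 = 402 density bands.
Specimen A: with 2 density bands per year, 402 / 2 = 201 years.
A: Extension rate ≈ 2194.7 / 201 = 10.919 mm/year.
Specimen B: dividing by 2 density bands per year: 516 / 2 = 258 years. For B, 10.919 mm/year × 258 years = 2817.1 mm.

2817.1 mm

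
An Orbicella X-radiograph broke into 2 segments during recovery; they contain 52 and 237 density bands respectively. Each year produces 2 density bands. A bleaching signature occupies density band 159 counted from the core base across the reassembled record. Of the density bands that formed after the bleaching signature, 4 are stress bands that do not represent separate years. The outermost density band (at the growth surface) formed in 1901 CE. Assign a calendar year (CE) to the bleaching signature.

1838 CE

Total density bands = 52 + 237 = 289.
289 − 159 = 130 density bands lie beyond the bleaching signature toward the growth surface.
130 − 4 false = 126 true density bands after the bleaching signature.
126 density bands at 2 per year is 126 / 2 = 63 years.
1901 − 63 = 1838 CE.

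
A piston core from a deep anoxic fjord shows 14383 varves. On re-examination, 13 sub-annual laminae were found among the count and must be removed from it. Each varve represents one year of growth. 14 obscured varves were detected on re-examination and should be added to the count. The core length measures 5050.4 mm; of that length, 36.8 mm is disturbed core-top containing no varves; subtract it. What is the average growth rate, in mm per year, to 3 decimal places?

Correcting the raw count gives 14383 − 13 + 14 = 14384 true varves.
The growth record spans 5050.4 − 36.8 = 5013.6 mm.
5013.6 mm over 14384 years gives 5013.6 / 14384 ≈ 0.349 mm per year.

0.349 mm per year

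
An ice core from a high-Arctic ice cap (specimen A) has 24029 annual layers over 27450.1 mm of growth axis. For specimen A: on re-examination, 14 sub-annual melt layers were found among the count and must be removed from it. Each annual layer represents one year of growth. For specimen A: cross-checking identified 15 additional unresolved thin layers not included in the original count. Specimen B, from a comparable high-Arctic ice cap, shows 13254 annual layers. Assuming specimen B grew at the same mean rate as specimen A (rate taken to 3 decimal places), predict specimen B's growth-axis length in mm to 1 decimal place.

15136.1 mm

Specimen A: correcting the raw count gives 24029 − 14 + 15 = 24030 true annual layers.
A: Extension rate ≈ 27450.1 / 24030 = 1.142 mm per year.
Length of B = 1.142 × 13254 = 15136.1 mm.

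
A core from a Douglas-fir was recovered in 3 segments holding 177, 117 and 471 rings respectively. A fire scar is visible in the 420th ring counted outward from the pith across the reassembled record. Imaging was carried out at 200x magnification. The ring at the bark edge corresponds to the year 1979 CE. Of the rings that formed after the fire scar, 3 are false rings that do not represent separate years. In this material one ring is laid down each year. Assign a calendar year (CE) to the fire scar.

Total rings = 177 + 117 + 471 = 765.
The fire scar sits at ring 420 from the pith, so 765 − 420 = 345 rings formed after it.
345 − 3 false = 342 true rings after the fire scar.
The ring at the bark edge is 1979 CE, so the fire scar dates to 1979 − 342 = 1637 CE.

1637 CE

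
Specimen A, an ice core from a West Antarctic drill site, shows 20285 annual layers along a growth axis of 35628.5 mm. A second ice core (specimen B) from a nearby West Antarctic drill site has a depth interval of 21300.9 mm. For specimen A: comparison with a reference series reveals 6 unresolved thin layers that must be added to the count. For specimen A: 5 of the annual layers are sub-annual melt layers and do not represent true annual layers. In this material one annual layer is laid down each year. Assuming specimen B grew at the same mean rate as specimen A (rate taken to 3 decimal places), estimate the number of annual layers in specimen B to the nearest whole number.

12130 annual layers

Specimen A: correcting the raw count gives 20285 − 5 + 6 = 20286 true annual layers.
A: Mean rate = 35628.5 mm / 20286 years ≈ 1.756 mm/year.
For B, 21300.9 / 1.756 = 12130.35 years ≈ 12130 annual layers.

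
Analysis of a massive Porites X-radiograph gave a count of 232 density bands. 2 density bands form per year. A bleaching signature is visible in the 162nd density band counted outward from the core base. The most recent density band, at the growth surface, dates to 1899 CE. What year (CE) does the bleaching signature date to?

232 − 162 = 70 density bands lie beyond the bleaching signature toward the growth surface.
With 2 density bands per year, 70 / 2 = 35 years.
Counting back 35 years from 1899 CE places the bleaching signature in 1899 − 35 = 1864 CE.

1864 CE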